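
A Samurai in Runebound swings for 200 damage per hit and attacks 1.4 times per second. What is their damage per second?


DPS = damage * attack_speed
= 200 * 1.4
= 280.0

280.0 DPS


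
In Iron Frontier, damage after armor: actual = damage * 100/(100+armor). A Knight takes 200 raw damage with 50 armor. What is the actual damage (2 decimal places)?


actual = 200 * 100 / (100 + 50)
= 200 * 100 / 150
= 20000 / 150
= 133.33

133.33 damage


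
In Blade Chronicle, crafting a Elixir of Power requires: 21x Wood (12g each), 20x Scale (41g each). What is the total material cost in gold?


Cost breakdown:
  Wood: 21 * 12 = 252
  Scale: 20 * 41 = 820
Total = 252 + 820 = 1072

1072 gold


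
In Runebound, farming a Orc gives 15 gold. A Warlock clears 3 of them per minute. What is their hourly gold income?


Gold per minute = 15 * 3 = 45
Gold per hour = 45 * 60 = 2700

2700 gold/hour


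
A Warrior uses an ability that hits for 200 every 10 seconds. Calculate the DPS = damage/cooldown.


DPS = damage / cooldown
= 200 / 10
= 20.00

20.00 DPS


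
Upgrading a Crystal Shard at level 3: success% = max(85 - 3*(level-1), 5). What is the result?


raw_rate = 85 - 3 * (3 - 1)
= 85 - 3 * 2
= 85 - 6
= 79
Apply floor: max(79, 5) = 79%

79%


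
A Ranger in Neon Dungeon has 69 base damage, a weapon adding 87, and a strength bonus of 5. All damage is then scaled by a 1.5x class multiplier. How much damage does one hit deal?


Sum base + weapon + str = 69 + 87 + 5 = 161
Multiply by 1.5:
161 * 1.5 = 241.5

241.5 damage


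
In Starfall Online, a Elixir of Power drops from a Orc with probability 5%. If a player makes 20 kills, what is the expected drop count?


Expected drops = kills * (drop_rate / 100)
= 20 * (5 / 100)
= 20 * 0.05
= 1.0

1.0 drops


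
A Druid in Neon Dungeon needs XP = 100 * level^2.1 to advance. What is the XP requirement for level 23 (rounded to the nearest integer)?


XP = 100 * level^2.1
Substitute level = 23:
XP = 100 * 23^2.1
= 100 * 723.8165
= 72382

72382 XP


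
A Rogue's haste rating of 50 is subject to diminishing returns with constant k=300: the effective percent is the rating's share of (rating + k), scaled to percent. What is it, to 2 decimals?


effective% = rating / (rating + k) * 100
= 50 / (50 + 300) * 100
= 50 / 350 * 100
= 0.142857 * 100
= 14.29%

14.29%


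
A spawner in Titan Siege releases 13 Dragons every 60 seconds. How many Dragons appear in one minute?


Spawns per minute = count * (60 / interval)
= 13 * (60 / 60)
= 13 * 1.0
= 13.0

13.0 per minute


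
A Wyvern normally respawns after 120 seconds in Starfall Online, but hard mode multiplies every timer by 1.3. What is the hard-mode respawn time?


Respawn time = base * multiplier
= 120 * 1.3
= 156.0 seconds

156.0 seconds


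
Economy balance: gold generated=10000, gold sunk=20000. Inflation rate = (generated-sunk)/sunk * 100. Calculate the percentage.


Net gold = 10000 - 20000 = -10000
Inflation rate = net / sunk * 100 = -10000 / 20000 * 100
= -0.5 * 100
= -50.00%

-50.00%


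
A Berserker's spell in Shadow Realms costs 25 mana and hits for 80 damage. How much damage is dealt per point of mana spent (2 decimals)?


Efficiency = damage / mana
= 80 / 25
= 3.20

3.20 dmg/mana


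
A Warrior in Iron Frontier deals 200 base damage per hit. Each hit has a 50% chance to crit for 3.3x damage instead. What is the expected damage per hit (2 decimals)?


E[dmg] = base * (1 + crit_chance * (crit_mult - 1))
cc as decimal = 50/100 = 0.5
cm - 1 = 3.3 - 1 = 2.3
Bonus factor = 0.5 * 2.3 = 1.15
Total multiplier = 1 + 1.15 = 2.15
Expected damage = 200 * 2.15 = 430.00

430.00 damage


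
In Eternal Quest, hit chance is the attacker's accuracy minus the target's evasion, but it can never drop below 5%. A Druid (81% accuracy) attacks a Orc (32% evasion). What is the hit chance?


accuracy - evasion = 81 - 32 = 49
Apply floor: max(49, 5) = 49
Hit chance = 49%

49%


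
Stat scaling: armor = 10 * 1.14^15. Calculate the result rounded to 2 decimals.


value = base * growth^level
= 10 * 1.14^15
= 10 * 7.137938
= 71.38

71.38 armor


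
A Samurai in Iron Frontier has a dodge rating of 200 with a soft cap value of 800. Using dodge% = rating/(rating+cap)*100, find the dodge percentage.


dodge% = 200 / (200 + 800) * 100
= 200 / 1000 * 100
= 0.2 * 100
= 20.00%

20.00%


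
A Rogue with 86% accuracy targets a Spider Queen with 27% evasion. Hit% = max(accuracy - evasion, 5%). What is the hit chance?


accuracy - evasion = 86 - 27 = 59
Apply floor: max(59, 5) = 59
Hit chance = 59%

59%


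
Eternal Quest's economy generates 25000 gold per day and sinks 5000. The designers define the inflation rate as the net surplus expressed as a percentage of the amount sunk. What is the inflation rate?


Net gold = 25000 - 5000 = 20000
Inflation rate = net / sunk * 100 = 20000 / 5000 * 100
= 4.0 * 100
= 400.00%

400.00%


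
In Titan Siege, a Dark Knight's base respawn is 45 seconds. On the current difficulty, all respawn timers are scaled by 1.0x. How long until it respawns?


Respawn time = base * multiplier
= 45 * 1.0
= 45.0 seconds

45.0 seconds


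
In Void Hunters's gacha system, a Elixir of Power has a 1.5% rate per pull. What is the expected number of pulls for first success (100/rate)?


Expected pulls for a geometric distribution = 1/p = 100 / rate%
= 100 / 1.5
= 66.67

66.67 pulls


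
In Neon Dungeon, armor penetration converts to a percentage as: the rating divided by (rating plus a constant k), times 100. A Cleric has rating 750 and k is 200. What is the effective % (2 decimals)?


effective% = rating / (rating + k) * 100
= 750 / (750 + 200) * 100
= 750 / 950 * 100
= 0.789474 * 100
= 78.95%

78.95%


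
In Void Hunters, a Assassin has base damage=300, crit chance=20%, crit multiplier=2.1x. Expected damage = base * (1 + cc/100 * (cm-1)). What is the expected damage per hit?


E[dmg] = base * (1 + crit_chance * (crit_mult - 1))
cc as decimal = 20/100 = 0.2
cm - 1 = 2.1 - 1 = 1.1
Bonus factor = 0.2 * 1.1 = 0.22
Total multiplier = 1 + 0.22 = 1.22
Expected damage = 300 * 1.22 = 366.00

366.00 damage


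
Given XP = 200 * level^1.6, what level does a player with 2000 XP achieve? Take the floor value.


XP = 200 * level^1.6, so level = (XP / 200)^(1/1.6)
= (2000 / 200)^(1/1.6)
= 10.0^0.625
= 4.217
Floor: level = 4

level 4


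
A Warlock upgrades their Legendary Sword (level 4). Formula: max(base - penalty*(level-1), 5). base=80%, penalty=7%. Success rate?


raw_rate = 80 - 7 * (4 - 1)
= 80 - 7 * 3
= 80 - 21
= 59
Apply floor: max(59, 5) = 59%

59%


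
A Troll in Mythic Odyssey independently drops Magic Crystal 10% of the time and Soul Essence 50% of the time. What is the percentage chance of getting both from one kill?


For independent events, P(both) = P(A) * P(B)
= 10% * 50%
= 500 / 100 %
= 5.0%

5.0%


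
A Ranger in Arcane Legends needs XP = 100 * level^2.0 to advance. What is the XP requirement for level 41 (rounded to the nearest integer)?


XP = 100 * level^2.0
Substitute level = 41:
XP = 100 * 41^2.0
= 100 * 1681.0
= 168100

168100 XP


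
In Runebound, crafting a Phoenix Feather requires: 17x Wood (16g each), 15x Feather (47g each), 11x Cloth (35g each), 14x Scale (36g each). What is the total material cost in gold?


Cost breakdown:
  Wood: 17 * 16 = 272
  Feather: 15 * 47 = 705
  Cloth: 11 * 35 = 385
  Scale: 14 * 36 = 504
Total = 272 + 705 + 385 + 504 = 1866

1866 gold


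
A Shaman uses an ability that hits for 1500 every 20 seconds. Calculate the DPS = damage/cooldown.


DPS = damage / cooldown
= 1500 / 20
= 75.00

75.00 DPS


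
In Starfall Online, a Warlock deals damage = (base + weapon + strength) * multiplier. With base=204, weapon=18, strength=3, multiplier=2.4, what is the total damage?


Sum base + weapon + str = 204 + 18 + 3 = 225
Multiply by 2.4:
225 * 2.4 = 540.0

540.0 damage


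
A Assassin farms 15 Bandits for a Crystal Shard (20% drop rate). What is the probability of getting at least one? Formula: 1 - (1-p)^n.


P(at least one) = 1 - P(none) = 1 - (1-p)^n
p = 20/100 = 0.2
1 - p = 0.8
(1 - p)^15 = 0.8^15 = 0.035184
P(at least one) = 1 - 0.035184 = 0.9648

0.9648


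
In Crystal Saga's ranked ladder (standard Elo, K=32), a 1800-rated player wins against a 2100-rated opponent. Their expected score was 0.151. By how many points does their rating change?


Elo update: delta = K * (S - Ea), where S = 1 (wins)
S - Ea = 1 - 0.151 = 0.849
Rating change = 32 * 0.849
= 27.17

27.17 rating points


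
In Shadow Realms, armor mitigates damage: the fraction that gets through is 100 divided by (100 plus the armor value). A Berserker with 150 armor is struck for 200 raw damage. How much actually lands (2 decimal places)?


actual = 200 * 100 / (100 + 150)
= 200 * 100 / 250
= 20000 / 250
= 80.00

80.00 damage


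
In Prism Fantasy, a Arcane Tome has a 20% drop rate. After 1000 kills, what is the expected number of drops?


Expected drops = kills * (drop_rate / 100)
= 1000 * (20 / 100)
= 1000 * 0.2
= 200.0

200.0 drops


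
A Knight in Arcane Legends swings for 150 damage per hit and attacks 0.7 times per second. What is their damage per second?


DPS = damage * attack_speed
= 150 * 0.7
= 105.0

105.0 DPS


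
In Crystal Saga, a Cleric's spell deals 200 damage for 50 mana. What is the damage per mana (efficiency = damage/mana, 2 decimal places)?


Efficiency = damage / mana
= 200 / 50
= 4.00

4.00 dmg/mana


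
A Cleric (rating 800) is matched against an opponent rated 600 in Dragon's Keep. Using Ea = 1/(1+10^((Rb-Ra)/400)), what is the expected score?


Elo expected score: Ea = 1/(1 + 10^((Rb-Ra)/400))
Rb - Ra = 600 - 800 = -200
(Rb-Ra)/400 = -200/400 = -0.5
10^-0.5 = 0.316228
Ea = 1/(1 + 0.316228) = 1/1.316228 = 0.7597

0.7597


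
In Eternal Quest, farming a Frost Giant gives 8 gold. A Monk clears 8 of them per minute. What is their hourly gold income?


Gold per minute = 8 * 8 = 64
Gold per hour = 64 * 60 = 3840

3840 gold/hour


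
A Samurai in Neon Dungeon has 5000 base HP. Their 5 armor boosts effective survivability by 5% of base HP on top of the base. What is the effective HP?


EHP = 5000 * (1 + 5/100)
= 5000 * (1 + 0.05)
= 5000 * 1.05
= 5250.0

5250.0 EHP


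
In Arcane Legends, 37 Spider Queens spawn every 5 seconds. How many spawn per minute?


Spawns per minute = count * (60 / interval)
= 37 * (60 / 5)
= 37 * 12.0
= 444.0

444.0 per minute


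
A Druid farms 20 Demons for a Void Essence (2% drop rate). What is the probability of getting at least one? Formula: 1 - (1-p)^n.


P(at least one) = 1 - P(none) = 1 - (1-p)^n
p = 2/100 = 0.02
1 - p = 0.98
(1 - p)^20 = 0.98^20 = 0.667608
P(at least one) = 1 - 0.667608 = 0.3324

0.3324


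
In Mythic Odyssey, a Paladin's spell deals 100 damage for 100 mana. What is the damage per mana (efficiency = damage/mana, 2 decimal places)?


Efficiency = damage / mana
= 100 / 100
= 1.00

1.00 dmg/mana


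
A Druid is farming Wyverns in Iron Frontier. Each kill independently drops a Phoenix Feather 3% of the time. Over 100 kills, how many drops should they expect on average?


Expected drops = kills * (drop_rate / 100)
= 100 * (3 / 100)
= 100 * 0.03
= 3.0

3.0 drops


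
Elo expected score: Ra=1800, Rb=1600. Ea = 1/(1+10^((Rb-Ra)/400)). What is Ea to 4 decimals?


Elo expected score: Ea = 1/(1 + 10^((Rb-Ra)/400))
Rb - Ra = 1600 - 1800 = -200
(Rb-Ra)/400 = -200/400 = -0.5
10^-0.5 = 0.316228
Ea = 1/(1 + 0.316228) = 1/1.316228 = 0.7597

0.7597


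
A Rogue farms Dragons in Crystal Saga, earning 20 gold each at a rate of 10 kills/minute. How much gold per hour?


Gold per minute = 20 * 10 = 200
Gold per hour = 200 * 60 = 12000

12000 gold/hour


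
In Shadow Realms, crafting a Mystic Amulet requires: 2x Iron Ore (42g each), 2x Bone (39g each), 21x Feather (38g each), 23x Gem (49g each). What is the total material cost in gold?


Cost breakdown:
  Iron Ore: 2 * 42 = 84
  Bone: 2 * 39 = 78
  Feather: 21 * 38 = 798
  Gem: 23 * 49 = 1127
Total = 84 + 78 + 798 + 1127 = 2087

2087 gold


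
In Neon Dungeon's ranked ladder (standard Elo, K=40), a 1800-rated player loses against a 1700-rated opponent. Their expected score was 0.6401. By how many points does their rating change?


Elo update: delta = K * (S - Ea), where S = 0 (loses)
S - Ea = 0 - 0.6401 = -0.6401
Rating change = 40 * -0.6401
= -25.60

-25.60 rating points


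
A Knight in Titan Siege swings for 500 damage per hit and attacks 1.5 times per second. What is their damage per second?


DPS = damage * attack_speed
= 500 * 1.5
= 750.0

750.0 DPS


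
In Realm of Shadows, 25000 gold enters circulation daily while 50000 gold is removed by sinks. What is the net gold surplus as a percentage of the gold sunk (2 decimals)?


Net gold = 25000 - 50000 = -25000
Inflation rate = net / sunk * 100 = -25000 / 50000 * 100
= -0.5 * 100
= -50.00%

-50.00%


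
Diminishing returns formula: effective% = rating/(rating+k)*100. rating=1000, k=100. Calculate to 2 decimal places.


effective% = rating / (rating + k) * 100
= 1000 / (1000 + 100) * 100
= 1000 / 1100 * 100
= 0.909091 * 100
= 90.91%

90.91%


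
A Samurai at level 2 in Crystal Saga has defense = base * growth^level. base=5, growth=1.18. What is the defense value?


value = base * growth^level
= 5 * 1.18^2
= 5 * 1.3924
= 6.96

6.96 defense


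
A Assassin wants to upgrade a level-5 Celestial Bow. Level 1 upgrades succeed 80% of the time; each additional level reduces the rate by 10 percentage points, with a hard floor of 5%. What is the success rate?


raw_rate = 80 - 10 * (5 - 1)
= 80 - 10 * 4
= 80 - 40
= 40
Apply floor: max(40, 5) = 40%

40%


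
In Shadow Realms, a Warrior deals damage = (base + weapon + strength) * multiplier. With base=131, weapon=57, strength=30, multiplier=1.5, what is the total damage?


Sum base + weapon + str = 131 + 57 + 30 = 218
Multiply by 1.5:
218 * 1.5 = 327.0

327.0 damage


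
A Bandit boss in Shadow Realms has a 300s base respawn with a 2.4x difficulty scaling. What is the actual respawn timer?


Respawn time = base * multiplier
= 300 * 2.4
= 720.0 seconds

720.0 seconds


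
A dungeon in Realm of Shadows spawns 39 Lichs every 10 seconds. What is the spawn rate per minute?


Spawns per minute = count * (60 / interval)
= 39 * (60 / 10)
= 39 * 6.0
= 234.0

234.0 per minute


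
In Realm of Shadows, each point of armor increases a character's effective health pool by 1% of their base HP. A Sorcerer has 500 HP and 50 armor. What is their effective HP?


EHP = 500 * (1 + 50/100)
= 500 * (1 + 0.5)
= 500 * 1.5
= 750.0

750.0 EHP


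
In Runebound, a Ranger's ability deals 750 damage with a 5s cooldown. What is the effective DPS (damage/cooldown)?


DPS = damage / cooldown
= 750 / 5
= 150.00

150.00 DPS


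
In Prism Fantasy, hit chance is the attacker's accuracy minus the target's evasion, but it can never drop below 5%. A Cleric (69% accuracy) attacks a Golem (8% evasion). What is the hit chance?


accuracy - evasion = 69 - 8 = 61
Apply floor: max(61, 5) = 61
Hit chance = 61%

61%


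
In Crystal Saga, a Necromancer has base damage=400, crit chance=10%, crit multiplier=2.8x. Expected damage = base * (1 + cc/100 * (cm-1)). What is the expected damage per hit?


E[dmg] = base * (1 + crit_chance * (crit_mult - 1))
cc as decimal = 10/100 = 0.1
cm - 1 = 2.8 - 1 = 1.8
Bonus factor = 0.1 * 1.8 = 0.18
Total multiplier = 1 + 0.18 = 1.18
Expected damage = 400 * 1.18 = 472.00

472.00 damage


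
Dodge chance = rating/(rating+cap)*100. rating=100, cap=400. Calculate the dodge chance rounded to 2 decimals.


dodge% = 100 / (100 + 400) * 100
= 100 / 500 * 100
= 0.2 * 100
= 20.00%

20.00%


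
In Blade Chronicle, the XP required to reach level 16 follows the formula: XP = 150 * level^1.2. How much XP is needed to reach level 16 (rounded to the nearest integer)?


XP = 150 * level^1.2
Substitute level = 16:
XP = 150 * 16^1.2
= 150 * 27.8576
= 4179

4179 XP


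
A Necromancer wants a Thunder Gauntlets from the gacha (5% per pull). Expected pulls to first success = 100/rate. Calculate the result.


Expected pulls for a geometric distribution = 1/p = 100 / rate%
= 100 / 5
= 20.0

20.0 pulls


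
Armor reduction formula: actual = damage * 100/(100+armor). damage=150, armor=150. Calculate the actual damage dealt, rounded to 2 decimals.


actual = 150 * 100 / (100 + 150)
= 150 * 100 / 250
= 15000 / 250
= 60.00

60.00 damage


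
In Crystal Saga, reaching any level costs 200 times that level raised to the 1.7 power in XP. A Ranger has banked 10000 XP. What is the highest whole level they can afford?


XP = 200 * level^1.7, so level = (XP / 200)^(1/1.7)
= (10000 / 200)^(1/1.7)
= 50.0^0.5882
= 9.9861
Floor: level = 9

level 9


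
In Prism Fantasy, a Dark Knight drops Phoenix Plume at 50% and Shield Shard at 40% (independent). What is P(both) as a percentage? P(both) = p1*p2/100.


For independent events, P(both) = P(A) * P(B)
= 50% * 40%
= 2000 / 100 %
= 20.0%

20.0%


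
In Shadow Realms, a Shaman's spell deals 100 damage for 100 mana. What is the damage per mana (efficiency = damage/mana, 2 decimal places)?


Efficiency = damage / mana
= 100 / 100
= 1.00

1.00 dmg/mana


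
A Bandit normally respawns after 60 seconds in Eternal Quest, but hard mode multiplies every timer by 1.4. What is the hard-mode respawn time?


Respawn time = base * multiplier
= 60 * 1.4
= 84.0 seconds

84.0 seconds


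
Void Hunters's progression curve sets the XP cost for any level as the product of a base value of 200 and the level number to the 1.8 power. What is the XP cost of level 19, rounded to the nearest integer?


XP = 200 * level^1.8
Substitute level = 19:
XP = 200 * 19^1.8
= 200 * 200.3348
= 40067

40067 XP


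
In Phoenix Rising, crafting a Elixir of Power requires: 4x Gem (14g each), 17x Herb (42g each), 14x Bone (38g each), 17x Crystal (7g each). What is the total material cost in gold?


Cost breakdown:
  Gem: 4 * 14 = 56
  Herb: 17 * 42 = 714
  Bone: 14 * 38 = 532
  Crystal: 17 * 7 = 119
Total = 56 + 714 + 532 + 119 = 1421

1421 gold


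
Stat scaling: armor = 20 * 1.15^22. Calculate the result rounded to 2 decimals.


value = base * growth^level
= 20 * 1.15^22
= 20 * 21.644746
= 432.89

432.89 armor


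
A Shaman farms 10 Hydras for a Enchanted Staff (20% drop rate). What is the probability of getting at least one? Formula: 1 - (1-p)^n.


P(at least one) = 1 - P(none) = 1 - (1-p)^n
p = 20/100 = 0.2
1 - p = 0.8
(1 - p)^10 = 0.8^10 = 0.107374
P(at least one) = 1 - 0.107374 = 0.8926

0.8926


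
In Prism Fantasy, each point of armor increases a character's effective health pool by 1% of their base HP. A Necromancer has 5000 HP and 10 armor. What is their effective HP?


EHP = 5000 * (1 + 10/100)
= 5000 * (1 + 0.1)
= 5000 * 1.1
= 5500.0

5500.0 EHP


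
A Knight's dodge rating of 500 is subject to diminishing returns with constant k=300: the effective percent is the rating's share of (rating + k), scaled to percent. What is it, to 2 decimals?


effective% = rating / (rating + k) * 100
= 500 / (500 + 300) * 100
= 500 / 800 * 100
= 0.625 * 100
= 62.50%

62.50%


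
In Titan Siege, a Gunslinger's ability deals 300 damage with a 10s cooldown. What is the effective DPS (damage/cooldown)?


DPS = damage / cooldown
= 300 / 10
= 30.00

30.00 DPS


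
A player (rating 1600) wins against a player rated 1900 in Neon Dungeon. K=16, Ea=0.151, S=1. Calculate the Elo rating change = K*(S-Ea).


Elo update: delta = K * (S - Ea), where S = 1 (wins)
S - Ea = 1 - 0.151 = 0.849
Rating change = 16 * 0.849
= 13.58

13.58 rating points


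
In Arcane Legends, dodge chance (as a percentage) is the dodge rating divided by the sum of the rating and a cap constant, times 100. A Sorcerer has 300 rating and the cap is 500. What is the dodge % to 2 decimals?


dodge% = 300 / (300 + 500) * 100
= 300 / 800 * 100
= 0.375 * 100
= 37.50%

37.50%


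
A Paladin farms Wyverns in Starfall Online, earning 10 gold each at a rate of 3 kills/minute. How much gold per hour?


Gold per minute = 10 * 3 = 30
Gold per hour = 30 * 60 = 1800

1800 gold/hour


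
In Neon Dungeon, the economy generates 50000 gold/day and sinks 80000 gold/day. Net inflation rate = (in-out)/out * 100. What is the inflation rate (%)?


Net gold = 50000 - 80000 = -30000
Inflation rate = net / sunk * 100 = -30000 / 80000 * 100
= -0.375 * 100
= -37.50%

-37.50%


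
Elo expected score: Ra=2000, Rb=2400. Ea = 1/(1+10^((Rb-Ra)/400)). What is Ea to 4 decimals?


Elo expected score: Ea = 1/(1 + 10^((Rb-Ra)/400))
Rb - Ra = 2400 - 2000 = 400
(Rb-Ra)/400 = 400/400 = 1.0
10^1.0 = 10.0
Ea = 1/(1 + 10.0) = 1/11.0 = 0.0909

0.0909


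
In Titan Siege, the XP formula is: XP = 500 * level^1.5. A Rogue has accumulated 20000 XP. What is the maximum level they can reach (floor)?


XP = 500 * level^1.5, so level = (XP / 500)^(1/1.5)
= (20000 / 500)^(1/1.5)
= 40.0^0.6667
= 11.6961
Floor: level = 11

level 11


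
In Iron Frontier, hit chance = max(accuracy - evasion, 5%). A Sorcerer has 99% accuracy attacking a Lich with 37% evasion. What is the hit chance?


accuracy - evasion = 99 - 37 = 62
Apply floor: max(62, 5) = 62
Hit chance = 62%

62%


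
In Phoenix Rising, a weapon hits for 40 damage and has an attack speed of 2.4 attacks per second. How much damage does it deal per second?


DPS = damage * attack_speed
= 40 * 2.4
= 96.0

96.0 DPS


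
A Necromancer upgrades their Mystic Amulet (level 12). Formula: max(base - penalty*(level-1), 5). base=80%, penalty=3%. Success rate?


raw_rate = 80 - 3 * (12 - 1)
= 80 - 3 * 11
= 80 - 33
= 47
Apply floor: max(47, 5) = 47%

47%


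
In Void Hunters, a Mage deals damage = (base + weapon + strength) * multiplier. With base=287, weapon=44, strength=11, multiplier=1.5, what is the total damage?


Sum base + weapon + str = 287 + 44 + 11 = 342
Multiply by 1.5:
342 * 1.5 = 513.0

513.0 damage


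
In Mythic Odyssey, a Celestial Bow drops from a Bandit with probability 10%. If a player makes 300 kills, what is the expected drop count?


Expected drops = kills * (drop_rate / 100)
= 300 * (10 / 100)
= 300 * 0.1
= 30.0

30.0 drops


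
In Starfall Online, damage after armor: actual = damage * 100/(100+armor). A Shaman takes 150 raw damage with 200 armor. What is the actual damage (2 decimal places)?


actual = 150 * 100 / (100 + 200)
= 150 * 100 / 300
= 15000 / 300
= 50.00

50.00 damage


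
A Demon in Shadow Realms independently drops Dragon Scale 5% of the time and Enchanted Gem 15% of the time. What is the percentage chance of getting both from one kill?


For independent events, P(both) = P(A) * P(B)
= 5% * 15%
= 75 / 100 %
= 0.75%

0.75%


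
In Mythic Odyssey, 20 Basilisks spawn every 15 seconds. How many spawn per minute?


Spawns per minute = count * (60 / interval)
= 20 * (60 / 15)
= 20 * 4.0
= 80.0

80.0 per minute


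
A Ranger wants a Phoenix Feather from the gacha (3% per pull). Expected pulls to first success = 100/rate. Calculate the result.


Expected pulls for a geometric distribution = 1/p = 100 / rate%
= 100 / 3
= 33.33

33.33 pulls


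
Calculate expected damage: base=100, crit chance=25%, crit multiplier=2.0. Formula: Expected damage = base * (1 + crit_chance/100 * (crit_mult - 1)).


E[dmg] = base * (1 + crit_chance * (crit_mult - 1))
cc as decimal = 25/100 = 0.25
cm - 1 = 2.0 - 1 = 1.0
Bonus factor = 0.25 * 1.0 = 0.25
Total multiplier = 1 + 0.25 = 1.25
Expected damage = 100 * 1.25 = 125.00

125.00 damage


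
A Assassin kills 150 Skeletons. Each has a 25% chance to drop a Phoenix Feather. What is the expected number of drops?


Expected drops = kills * (drop_rate / 100)
= 150 * (25 / 100)
= 150 * 0.25
= 37.5

37.5 drops


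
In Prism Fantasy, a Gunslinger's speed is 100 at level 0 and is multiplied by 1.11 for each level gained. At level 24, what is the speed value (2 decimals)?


value = base * growth^level
= 100 * 1.11^24
= 100 * 12.239157
= 1223.92

1223.92 speed


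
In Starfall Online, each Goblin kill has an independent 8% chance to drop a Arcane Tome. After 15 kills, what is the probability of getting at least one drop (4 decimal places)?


P(at least one) = 1 - P(none) = 1 - (1-p)^n
p = 8/100 = 0.08
1 - p = 0.92
(1 - p)^15 = 0.92^15 = 0.286297
P(at least one) = 1 - 0.286297 = 0.7137

0.7137


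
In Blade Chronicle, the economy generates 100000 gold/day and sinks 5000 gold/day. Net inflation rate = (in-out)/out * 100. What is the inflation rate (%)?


Net gold = 100000 - 5000 = 95000
Inflation rate = net / sunk * 100 = 95000 / 5000 * 100
= 19.0 * 100
= 1900.00%

1900.00%


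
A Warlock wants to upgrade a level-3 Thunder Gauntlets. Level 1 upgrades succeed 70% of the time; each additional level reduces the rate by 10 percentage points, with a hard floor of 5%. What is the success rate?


raw_rate = 70 - 10 * (3 - 1)
= 70 - 10 * 2
= 70 - 20
= 50
Apply floor: max(50, 5) = 50%

50%


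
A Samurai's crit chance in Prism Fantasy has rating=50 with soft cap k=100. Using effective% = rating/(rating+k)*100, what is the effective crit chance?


effective% = rating / (rating + k) * 100
= 50 / (50 + 100) * 100
= 50 / 150 * 100
= 0.333333 * 100
= 33.33%

33.33%


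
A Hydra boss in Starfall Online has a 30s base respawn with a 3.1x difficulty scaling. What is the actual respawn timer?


Respawn time = base * multiplier
= 30 * 3.1
= 93.0 seconds

93.0 seconds


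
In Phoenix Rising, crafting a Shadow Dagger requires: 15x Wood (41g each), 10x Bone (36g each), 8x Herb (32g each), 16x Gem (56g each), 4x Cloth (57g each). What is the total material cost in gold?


Cost breakdown:
  Wood: 15 * 41 = 615
  Bone: 10 * 36 = 360
  Herb: 8 * 32 = 256
  Gem: 16 * 56 = 896
  Cloth: 4 * 57 = 228
Total = 615 + 360 + 256 + 896 + 228 = 2355

2355 gold


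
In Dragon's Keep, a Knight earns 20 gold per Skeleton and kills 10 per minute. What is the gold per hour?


Gold per minute = 20 * 10 = 200
Gold per hour = 200 * 60 = 12000

12000 gold/hour


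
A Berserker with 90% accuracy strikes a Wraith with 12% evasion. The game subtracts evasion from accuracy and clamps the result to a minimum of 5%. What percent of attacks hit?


accuracy - evasion = 90 - 12 = 78
Apply floor: max(78, 5) = 78
Hit chance = 78%

78%


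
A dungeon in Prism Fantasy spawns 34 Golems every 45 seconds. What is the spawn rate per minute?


Spawns per minute = count * (60 / interval)
= 34 * (60 / 45)
= 34 * 1.3333
= 45.33

45.33 per minute


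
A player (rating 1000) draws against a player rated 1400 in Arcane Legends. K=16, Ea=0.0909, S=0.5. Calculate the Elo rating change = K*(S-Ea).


Elo update: delta = K * (S - Ea), where S = 0.5 (draws)
S - Ea = 0.5 - 0.0909 = 0.4091
Rating change = 16 * 0.4091
= 6.55

6.55 rating points


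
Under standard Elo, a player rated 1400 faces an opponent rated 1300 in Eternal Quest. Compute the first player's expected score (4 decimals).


Elo expected score: Ea = 1/(1 + 10^((Rb-Ra)/400))
Rb - Ra = 1300 - 1400 = -100
(Rb-Ra)/400 = -100/400 = -0.25
10^-0.25 = 0.562341
Ea = 1/(1 + 0.562341) = 1/1.562341 = 0.6401

0.6401


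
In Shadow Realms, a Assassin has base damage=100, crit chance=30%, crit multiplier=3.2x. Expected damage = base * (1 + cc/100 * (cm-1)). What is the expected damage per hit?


E[dmg] = base * (1 + crit_chance * (crit_mult - 1))
cc as decimal = 30/100 = 0.3
cm - 1 = 3.2 - 1 = 2.2
Bonus factor = 0.3 * 2.2 = 0.66
Total multiplier = 1 + 0.66 = 1.66
Expected damage = 100 * 1.66 = 166.00

166.00 damage


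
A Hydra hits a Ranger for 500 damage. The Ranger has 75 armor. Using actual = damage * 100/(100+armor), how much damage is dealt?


actual = 500 * 100 / (100 + 75)
= 500 * 100 / 175
= 50000 / 175
= 285.71

285.71 damage


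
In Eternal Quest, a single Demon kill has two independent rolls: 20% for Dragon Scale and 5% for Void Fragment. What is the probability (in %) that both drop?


For independent events, P(both) = P(A) * P(B)
= 20% * 5%
= 100 / 100 %
= 1.0%

1.0%


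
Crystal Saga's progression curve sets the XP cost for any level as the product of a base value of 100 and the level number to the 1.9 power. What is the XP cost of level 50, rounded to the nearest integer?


XP = 100 * level^1.9
Substitute level = 50:
XP = 100 * 50^1.9
= 100 * 1690.6083
= 169061

169061 XP


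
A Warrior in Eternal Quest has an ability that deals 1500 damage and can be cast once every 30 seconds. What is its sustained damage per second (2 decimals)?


DPS = damage / cooldown
= 1500 / 30
= 50.00

50.00 DPS


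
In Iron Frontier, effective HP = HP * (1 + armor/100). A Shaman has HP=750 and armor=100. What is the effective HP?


EHP = 750 * (1 + 100/100)
= 750 * (1 + 1.0)
= 750 * 2.0
= 1500.0

1500.0 EHP


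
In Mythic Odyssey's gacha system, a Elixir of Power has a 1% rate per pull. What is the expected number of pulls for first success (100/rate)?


Expected pulls for a geometric distribution = 1/p = 100 / rate%
= 100 / 1
= 100.0

100.0 pulls


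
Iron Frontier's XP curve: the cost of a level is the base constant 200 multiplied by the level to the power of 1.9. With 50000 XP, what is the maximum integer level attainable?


XP = 200 * level^1.9, so level = (XP / 200)^(1/1.9)
= (50000 / 200)^(1/1.9)
= 250.0^0.5263
= 18.2841
Floor: level = 18

level 18


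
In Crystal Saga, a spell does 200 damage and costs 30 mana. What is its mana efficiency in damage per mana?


Efficiency = damage / mana
= 200 / 30
= 6.67

6.67 dmg/mana


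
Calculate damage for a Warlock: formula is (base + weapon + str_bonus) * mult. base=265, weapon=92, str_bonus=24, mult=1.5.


Sum base + weapon + str = 265 + 92 + 24 = 381
Multiply by 1.5:
381 * 1.5 = 571.5

571.5 damage


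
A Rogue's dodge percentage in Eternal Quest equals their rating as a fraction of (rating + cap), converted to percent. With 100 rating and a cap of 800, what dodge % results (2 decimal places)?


dodge% = 100 / (100 + 800) * 100
= 100 / 900 * 100
= 0.111111 * 100
= 11.11%

11.11%


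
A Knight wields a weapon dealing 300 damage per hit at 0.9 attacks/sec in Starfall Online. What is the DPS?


DPS = damage * attack_speed
= 300 * 0.9
= 270.0

270.0 DPS


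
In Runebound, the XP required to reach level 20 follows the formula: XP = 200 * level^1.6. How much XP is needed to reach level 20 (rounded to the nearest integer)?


XP = 200 * level^1.6
Substitute level = 20:
XP = 200 * 20^1.6
= 200 * 120.6835
= 24137

24137 XP


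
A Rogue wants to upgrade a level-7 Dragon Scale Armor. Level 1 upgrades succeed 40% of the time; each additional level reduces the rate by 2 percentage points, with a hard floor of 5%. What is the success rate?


raw_rate = 40 - 2 * (7 - 1)
= 40 - 2 * 6
= 40 - 12
= 28
Apply floor: max(28, 5) = 28%

28%


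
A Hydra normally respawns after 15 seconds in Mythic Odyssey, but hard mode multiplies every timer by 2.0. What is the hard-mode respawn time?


Respawn time = base * multiplier
= 15 * 2.0
= 30.0 seconds

30.0 seconds


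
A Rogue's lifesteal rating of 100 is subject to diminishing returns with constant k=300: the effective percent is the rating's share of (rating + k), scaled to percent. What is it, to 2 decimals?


effective% = rating / (rating + k) * 100
= 100 / (100 + 300) * 100
= 100 / 400 * 100
= 0.25 * 100
= 25.00%

25.00%


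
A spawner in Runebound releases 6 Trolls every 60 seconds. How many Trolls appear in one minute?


Spawns per minute = count * (60 / interval)
= 6 * (60 / 60)
= 6 * 1.0
= 6.0

6.0 per minute


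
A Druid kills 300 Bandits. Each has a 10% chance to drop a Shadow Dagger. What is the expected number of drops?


Expected drops = kills * (drop_rate / 100)
= 300 * (10 / 100)
= 300 * 0.1
= 30.0

30.0 drops


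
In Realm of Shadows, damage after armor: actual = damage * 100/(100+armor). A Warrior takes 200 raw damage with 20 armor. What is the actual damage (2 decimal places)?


actual = 200 * 100 / (100 + 20)
= 200 * 100 / 120
= 20000 / 120
= 166.67

166.67 damage


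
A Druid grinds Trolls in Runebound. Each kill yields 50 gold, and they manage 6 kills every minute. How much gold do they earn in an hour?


Gold per minute = 50 * 6 = 300
Gold per hour = 300 * 60 = 18000

18000 gold/hour


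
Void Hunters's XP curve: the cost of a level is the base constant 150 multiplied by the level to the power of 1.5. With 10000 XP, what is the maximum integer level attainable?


XP = 150 * level^1.5, so level = (XP / 150)^(1/1.5)
= (10000 / 150)^(1/1.5)
= 66.6667^0.6667
= 16.4414
Floor: level = 16

level 16


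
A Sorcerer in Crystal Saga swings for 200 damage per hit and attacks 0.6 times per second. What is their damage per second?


DPS = damage * attack_speed
= 200 * 0.6
= 120.0

120.0 DPS


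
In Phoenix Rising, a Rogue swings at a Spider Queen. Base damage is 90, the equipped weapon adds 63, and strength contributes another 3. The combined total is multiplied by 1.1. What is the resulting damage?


Sum base + weapon + str = 90 + 63 + 3 = 156
Multiply by 1.1:
156 * 1.1 = 171.6

171.6 damage


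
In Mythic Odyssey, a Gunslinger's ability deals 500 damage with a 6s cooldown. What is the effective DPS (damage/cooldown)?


DPS = damage / cooldown
= 500 / 6
= 83.33

83.33 DPS


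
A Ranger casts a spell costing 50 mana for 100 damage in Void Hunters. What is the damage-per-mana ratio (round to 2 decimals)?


Efficiency = damage / mana
= 100 / 50
= 2.00

2.00 dmg/mana


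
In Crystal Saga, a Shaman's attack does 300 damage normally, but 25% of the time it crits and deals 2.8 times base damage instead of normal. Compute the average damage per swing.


E[dmg] = base * (1 + crit_chance * (crit_mult - 1))
cc as decimal = 25/100 = 0.25
cm - 1 = 2.8 - 1 = 1.8
Bonus factor = 0.25 * 1.8 = 0.45
Total multiplier = 1 + 0.45 = 1.45
Expected damage = 300 * 1.45 = 435.00

435.00 damage


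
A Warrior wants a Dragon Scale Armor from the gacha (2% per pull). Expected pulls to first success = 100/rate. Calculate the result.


Expected pulls for a geometric distribution = 1/p = 100 / rate%
= 100 / 2
= 50.0

50.0 pulls


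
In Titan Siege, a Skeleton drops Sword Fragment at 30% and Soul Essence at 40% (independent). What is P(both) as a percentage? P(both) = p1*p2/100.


For independent events, P(both) = P(A) * P(B)
= 30% * 40%
= 1200 / 100 %
= 12.0%

12.0%


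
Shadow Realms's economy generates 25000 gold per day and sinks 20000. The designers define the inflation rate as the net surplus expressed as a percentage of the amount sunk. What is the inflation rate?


Net gold = 25000 - 20000 = 5000
Inflation rate = net / sunk * 100 = 5000 / 20000 * 100
= 0.25 * 100
= 25.00%

25.00%


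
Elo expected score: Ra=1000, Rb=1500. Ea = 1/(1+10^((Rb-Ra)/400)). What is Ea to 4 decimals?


Elo expected score: Ea = 1/(1 + 10^((Rb-Ra)/400))
Rb - Ra = 1500 - 1000 = 500
(Rb-Ra)/400 = 500/400 = 1.25
10^1.25 = 17.782794
Ea = 1/(1 + 17.782794) = 1/18.782794 = 0.0532

0.0532


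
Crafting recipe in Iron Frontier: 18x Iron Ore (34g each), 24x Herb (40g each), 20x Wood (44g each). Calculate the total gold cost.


Cost breakdown:
  Iron Ore: 18 * 34 = 612
  Herb: 24 * 40 = 960
  Wood: 20 * 44 = 880
Total = 612 + 960 + 880 = 2452

2452 gold


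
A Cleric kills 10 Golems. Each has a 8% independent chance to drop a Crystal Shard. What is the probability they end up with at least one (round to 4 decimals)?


P(at least one) = 1 - P(none) = 1 - (1-p)^n
p = 8/100 = 0.08
1 - p = 0.92
(1 - p)^10 = 0.92^10 = 0.434388
P(at least one) = 1 - 0.434388 = 0.5656

0.5656


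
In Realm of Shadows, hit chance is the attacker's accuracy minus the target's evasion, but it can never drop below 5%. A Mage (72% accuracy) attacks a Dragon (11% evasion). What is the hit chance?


accuracy - evasion = 72 - 11 = 61
Apply floor: max(61, 5) = 61
Hit chance = 61%

61%


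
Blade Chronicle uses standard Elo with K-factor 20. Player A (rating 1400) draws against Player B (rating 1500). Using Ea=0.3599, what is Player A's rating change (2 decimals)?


Elo update: delta = K * (S - Ea), where S = 0.5 (draws)
S - Ea = 0.5 - 0.3599 = 0.1401
Rating change = 20 * 0.1401
= 2.80

2.80 rating points


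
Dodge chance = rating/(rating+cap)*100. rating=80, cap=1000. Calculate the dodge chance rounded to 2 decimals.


dodge% = 80 / (80 + 1000) * 100
= 80 / 1080 * 100
= 0.074074 * 100
= 7.41%

7.41%


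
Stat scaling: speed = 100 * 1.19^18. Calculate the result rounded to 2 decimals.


value = base * growth^level
= 100 * 1.19^18
= 100 * 22.900518
= 2290.05

2290.05 speed


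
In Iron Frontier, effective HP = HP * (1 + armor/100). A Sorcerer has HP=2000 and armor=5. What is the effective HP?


EHP = 2000 * (1 + 5/100)
= 2000 * (1 + 0.05)
= 2000 * 1.05
= 2100.0

2100.0 EHP


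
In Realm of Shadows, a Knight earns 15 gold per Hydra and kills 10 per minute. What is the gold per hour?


Gold per minute = 15 * 10 = 150
Gold per hour = 150 * 60 = 9000

9000 gold/hour


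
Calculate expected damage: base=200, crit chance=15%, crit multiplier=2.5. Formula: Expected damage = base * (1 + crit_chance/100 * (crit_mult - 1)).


E[dmg] = base * (1 + crit_chance * (crit_mult - 1))
cc as decimal = 15/100 = 0.15
cm - 1 = 2.5 - 1 = 1.5
Bonus factor = 0.15 * 1.5 = 0.225
Total multiplier = 1 + 0.225 = 1.225
Expected damage = 200 * 1.225 = 245.00

245.00 damage


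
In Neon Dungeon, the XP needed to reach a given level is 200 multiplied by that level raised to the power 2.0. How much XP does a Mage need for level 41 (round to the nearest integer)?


XP = 200 * level^2.0
Substitute level = 41:
XP = 200 * 41^2.0
= 200 * 1681.0
= 336200

336200 XP


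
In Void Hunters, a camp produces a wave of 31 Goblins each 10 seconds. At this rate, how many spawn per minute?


Spawns per minute = count * (60 / interval)
= 31 * (60 / 10)
= 31 * 6.0
= 186.0

186.0 per minute


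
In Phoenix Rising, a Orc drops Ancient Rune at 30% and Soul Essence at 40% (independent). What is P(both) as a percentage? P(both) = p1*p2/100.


For independent events, P(both) = P(A) * P(B)
= 30% * 40%
= 1200 / 100 %
= 12.0%

12.0%


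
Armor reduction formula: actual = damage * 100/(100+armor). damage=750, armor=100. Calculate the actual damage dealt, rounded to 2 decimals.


actual = 750 * 100 / (100 + 100)
= 750 * 100 / 200
= 75000 / 200
= 375.00

375.00 damage


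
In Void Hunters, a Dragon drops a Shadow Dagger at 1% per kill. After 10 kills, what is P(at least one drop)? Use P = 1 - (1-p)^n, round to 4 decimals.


P(at least one) = 1 - P(none) = 1 - (1-p)^n
p = 1/100 = 0.01
1 - p = 0.99
(1 - p)^10 = 0.99^10 = 0.904382
P(at least one) = 1 - 0.904382 = 0.0956

0.0956


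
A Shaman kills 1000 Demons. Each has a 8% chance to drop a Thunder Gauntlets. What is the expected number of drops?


Expected drops = kills * (drop_rate / 100)
= 1000 * (8 / 100)
= 1000 * 0.08
= 80.0

80.0 drops


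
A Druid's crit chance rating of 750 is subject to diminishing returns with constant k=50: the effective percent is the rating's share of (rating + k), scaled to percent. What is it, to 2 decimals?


effective% = rating / (rating + k) * 100
= 750 / (750 + 50) * 100
= 750 / 800 * 100
= 0.9375 * 100
= 93.75%

93.75%


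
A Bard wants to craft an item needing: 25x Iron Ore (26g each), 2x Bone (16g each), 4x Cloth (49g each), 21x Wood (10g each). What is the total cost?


Cost breakdown:
  Iron Ore: 25 * 26 = 650
  Bone: 2 * 16 = 32
  Cloth: 4 * 49 = 196
  Wood: 21 * 10 = 210
Total = 650 + 32 + 196 + 210 = 1088

1088 gold


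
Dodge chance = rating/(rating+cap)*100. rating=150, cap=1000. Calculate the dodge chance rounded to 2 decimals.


dodge% = 150 / (150 + 1000) * 100
= 150 / 1150 * 100
= 0.130435 * 100
= 13.04%

13.04%
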